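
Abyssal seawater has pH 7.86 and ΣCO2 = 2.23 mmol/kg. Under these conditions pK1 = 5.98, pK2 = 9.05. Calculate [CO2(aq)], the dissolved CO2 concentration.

[CO2*] = 0.0273 mmol/kg

α₀ = 1 / (1 + K1/[H⁺] + K1K2/[H⁺]²) = 1 / (1 + 10^+1.88 + 10^+0.69)
   = 1 / (1 + 75.858 + 4.8978) = 1/81.756 = 0.01223
[CO2*] = α₀ × DIC = 0.01223 × 2.23 = 0.0273 mmol/kg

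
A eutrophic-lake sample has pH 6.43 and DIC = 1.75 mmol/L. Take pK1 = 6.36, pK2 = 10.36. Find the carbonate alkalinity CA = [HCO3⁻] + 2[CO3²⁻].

CA = 0.946 mmol/L

CA = [HCO3⁻] + 2[CO3²⁻] = (α₁ + 2α₂)·DIC
At pH 6.43: [H⁺]/K1 = 10^-0.07 = 0.85114, K2/[H⁺] = 10^-3.93 = 0.00011749
α₁ = 1/(1 + 0.85114 + 0.00011749) = 1/1.8513 = 0.5402; α₂ = α₁·K2/[H⁺] = 6.346×10^-5
α₁ + 2α₂ = 0.5403
CA = 0.5403 × 1.75 = 0.946 mmol/L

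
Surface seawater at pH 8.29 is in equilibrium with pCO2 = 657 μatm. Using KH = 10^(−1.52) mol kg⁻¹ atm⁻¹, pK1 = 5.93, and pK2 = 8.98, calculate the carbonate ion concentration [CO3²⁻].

[CO2*] = KH · pCO2 = 10^(−1.52) × 657×10^-6 = 1.984×10^-5 mol/kg
α₀ = 1/(1 + K1/[H⁺] + K1K2/[H⁺]²) = 1/(1 + 10^+2.36 + 10^+1.67) = 0.003612
DIC = [CO2*]/α₀ = 1.984×10^-5 / 0.003612 = 5.493 mmol/kg
[CO3²⁻] = α₂·DIC; α₂ = 0.1689, so [CO3²⁻] = 0.1689 × 5.493 = 0.928 mmol/kg

[CO3²⁻] = 0.928 mmol/kg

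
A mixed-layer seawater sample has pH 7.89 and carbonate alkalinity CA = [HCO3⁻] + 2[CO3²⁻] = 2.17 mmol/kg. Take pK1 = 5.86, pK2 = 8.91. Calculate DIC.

DIC = 2.01 mmol/kg

CA = [HCO3⁻] + 2[CO3²⁻] = (α₁ + 2α₂)·DIC
At pH 7.89: [H⁺]/K1 = 10^-2.03 = 0.0093325, K2/[H⁺] = 10^-1.02 = 0.095499
α₁ = 1/(1 + 0.0093325 + 0.095499) = 1/1.1048 = 0.9051; α₂ = α₁·K2/[H⁺] = 0.08644
α₁ + 2α₂ = 1.0780
DIC = CA / (α₁ + 2α₂) = 2.17 / 1.0780 = 2.01 mmol/kg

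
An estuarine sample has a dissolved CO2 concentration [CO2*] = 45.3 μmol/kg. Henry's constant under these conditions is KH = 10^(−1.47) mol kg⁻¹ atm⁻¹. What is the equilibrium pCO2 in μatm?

pCO2 = 1340 μatm

KH = 10^(−1.47) = 3.388×10^-2 mol kg⁻¹ atm⁻¹
pCO2 = [CO2*]/KH = 45.3×10^-6 / 3.388×10^-2 = 1.34×10^-3 atm = 1340 μatm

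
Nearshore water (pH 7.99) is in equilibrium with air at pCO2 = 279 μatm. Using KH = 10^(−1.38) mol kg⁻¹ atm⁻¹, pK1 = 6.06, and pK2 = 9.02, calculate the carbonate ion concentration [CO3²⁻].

[CO2*] = KH · pCO2 = 10^(−1.38) × 279×10^-6 = 1.163×10^-5 mol/kg
α₀ = 1/(1 + K1/[H⁺] + K1K2/[H⁺]²) = 1/(1 + 10^+1.93 + 10^+0.90) = 0.01063
DIC = [CO2*]/α₀ = 1.163×10^-5 / 0.01063 = 1.094 mmol/kg
[CO3²⁻] = α₂·DIC; α₂ = 0.08445, so [CO3²⁻] = 0.08445 × 1.094 = 0.0924 mmol/kg

[CO3²⁻] = 0.0924 mmol/kg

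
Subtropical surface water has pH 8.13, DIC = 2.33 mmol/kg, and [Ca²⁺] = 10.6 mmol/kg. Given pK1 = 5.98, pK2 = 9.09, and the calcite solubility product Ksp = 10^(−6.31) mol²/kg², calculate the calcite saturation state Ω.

α₂ = 1 / (1 + [H⁺]/K2 + [H⁺]²/(K1K2)) = 1 / (1 + 10^+0.96 + 10^-1.19)
   = 1 / (1 + 9.1201 + 0.064565) = 1/10.185 = 0.09819
[CO3²⁻] = α₂ × DIC = 0.09819 × 2.33 = 0.2288 mmol/kg
Ksp = 10^(−6.31) = 4.898×10^-7
Ω = [Ca²⁺][CO3²⁻]/Ksp = (10.6×10^-3)(2.288×10^-4) / 4.898×10^-7 = 4.95

Ω = 4.95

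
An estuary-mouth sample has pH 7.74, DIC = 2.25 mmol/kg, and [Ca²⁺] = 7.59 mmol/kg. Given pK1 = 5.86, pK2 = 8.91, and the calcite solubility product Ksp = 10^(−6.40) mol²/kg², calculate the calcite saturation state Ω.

Ω = 2.68

α₂ = 1 / (1 + [H⁺]/K2 + [H⁺]²/(K1K2)) = 1 / (1 + 10^+1.17 + 10^-0.71)
   = 1 / (1 + 14.791 + 0.19498) = 1/15.986 = 0.06255
[CO3²⁻] = α₂ × DIC = 0.06255 × 2.25 = 0.1407 mmol/kg
Ksp = 10^(−6.40) = 3.981×10^-7
Ω = [Ca²⁺][CO3²⁻]/Ksp = (7.59×10^-3)(1.407×10^-4) / 3.981×10^-7 = 2.68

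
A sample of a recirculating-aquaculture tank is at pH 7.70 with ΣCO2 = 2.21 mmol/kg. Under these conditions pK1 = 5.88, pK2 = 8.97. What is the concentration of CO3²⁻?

[CO3²⁻] = 0.111 mmol/kg

α₂ = 1 / (1 + [H⁺]/K2 + [H⁺]²/(K1K2)) = 1 / (1 + 10^+1.27 + 10^-0.55)
   = 1 / (1 + 18.621 + 0.28184) = 1/19.903 = 0.05024
[CO3²⁻] = α₂ × DIC = 0.05024 × 2.21 = 0.111 mmol/kg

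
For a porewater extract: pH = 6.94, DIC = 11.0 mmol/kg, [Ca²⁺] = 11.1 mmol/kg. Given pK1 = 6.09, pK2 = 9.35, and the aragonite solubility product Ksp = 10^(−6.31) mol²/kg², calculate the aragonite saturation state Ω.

Ω = 0.847

α₂ = 1 / (1 + [H⁺]/K2 + [H⁺]²/(K1K2)) = 1 / (1 + 10^+2.41 + 10^+1.56)
   = 1 / (1 + 257.04 + 36.308) = 1/294.35 = 0.003397
[CO3²⁻] = α₂ × DIC = 0.003397 × 11.0 = 0.03737 mmol/kg
Ksp = 10^(−6.31) = 4.898×10^-7
Ω = [Ca²⁺][CO3²⁻]/Ksp = (11.1×10^-3)(3.737×10^-5) / 4.898×10^-7 = 0.847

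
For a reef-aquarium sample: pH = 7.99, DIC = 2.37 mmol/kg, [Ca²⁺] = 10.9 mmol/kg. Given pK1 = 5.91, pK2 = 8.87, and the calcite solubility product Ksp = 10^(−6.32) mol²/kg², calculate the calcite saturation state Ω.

α₂ = 1 / (1 + [H⁺]/K2 + [H⁺]²/(K1K2)) = 1 / (1 + 10^+0.88 + 10^-1.20)
   = 1 / (1 + 7.5858 + 0.063096) = 1/8.6489 = 0.1156
[CO3²⁻] = α₂ × DIC = 0.1156 × 2.37 = 0.2740 mmol/kg
Ksp = 10^(−6.32) = 4.786×10^-7
Ω = [Ca²⁺][CO3²⁻]/Ksp = (10.9×10^-3)(2.740×10^-4) / 4.786×10^-7 = 6.24

Ω = 6.24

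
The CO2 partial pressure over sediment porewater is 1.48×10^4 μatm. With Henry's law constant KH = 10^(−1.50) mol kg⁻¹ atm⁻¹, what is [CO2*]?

[CO2*] = 468 μmol/kg

KH = 10^(−1.50) = 3.162×10^-2 mol kg⁻¹ atm⁻¹
[CO2*] = KH · pCO2 = 3.162×10^-2 × 1.48×10^4×10^-6 atm = 4.68×10^-4 mol/kg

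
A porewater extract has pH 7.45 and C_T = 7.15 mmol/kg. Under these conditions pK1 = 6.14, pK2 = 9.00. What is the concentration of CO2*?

α₀ = 1 / (1 + K1/[H⁺] + K1K2/[H⁺]²) = 1 / (1 + 10^+1.31 + 10^-0.24)
   = 1 / (1 + 20.417 + 0.57544) = 1/21.993 = 0.04547
[CO2*] = α₀ × DIC = 0.04547 × 7.15 = 0.325 mmol/kg

[CO2*] = 0.325 mmol/kg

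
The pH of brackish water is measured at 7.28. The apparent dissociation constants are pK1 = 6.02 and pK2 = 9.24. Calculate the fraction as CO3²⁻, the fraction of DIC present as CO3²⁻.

α₂ = 1 / (1 + [H⁺]/K2 + [H⁺]²/(K1K2)) = 1 / (1 + 10^+1.96 + 10^+0.70)
   = 1 / (1 + 91.201 + 5.0119) = 1/97.213 = 0.01029

α₂ = 0.0103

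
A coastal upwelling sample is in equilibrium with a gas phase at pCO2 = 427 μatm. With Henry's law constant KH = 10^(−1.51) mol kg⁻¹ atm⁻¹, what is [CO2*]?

KH = 10^(−1.51) = 3.090×10^-2 mol kg⁻¹ atm⁻¹
[CO2*] = KH · pCO2 = 3.090×10^-2 × 427×10^-6 atm = 1.32×10^-5 mol/kg

[CO2*] = 13.2 μmol/kg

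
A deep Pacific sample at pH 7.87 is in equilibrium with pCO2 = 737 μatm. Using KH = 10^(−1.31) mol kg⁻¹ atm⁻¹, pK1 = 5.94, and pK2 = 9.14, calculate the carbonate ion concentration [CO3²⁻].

[CO2*] = KH · pCO2 = 10^(−1.31) × 737×10^-6 = 3.610×10^-5 mol/kg
α₀ = 1/(1 + K1/[H⁺] + K1K2/[H⁺]²) = 1/(1 + 10^+1.93 + 10^+0.66) = 0.01103
DIC = [CO2*]/α₀ = 3.610×10^-5 / 0.01103 = 3.273 mmol/kg
[CO3²⁻] = α₂·DIC; α₂ = 0.05040, so [CO3²⁻] = 0.05040 × 3.273 = 0.165 mmol/kg

[CO3²⁻] = 0.165 mmol/kg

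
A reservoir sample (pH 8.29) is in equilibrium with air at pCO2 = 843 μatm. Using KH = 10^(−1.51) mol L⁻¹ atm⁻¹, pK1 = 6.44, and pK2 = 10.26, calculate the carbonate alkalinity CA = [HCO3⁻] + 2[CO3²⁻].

CA = 1.88 mmol/L

[CO2*] = KH · pCO2 = 10^(−1.51) × 843×10^-6 = 2.605×10^-5 mol/L
α₀ = 1/(1 + K1/[H⁺] + K1K2/[H⁺]²) = 1/(1 + 10^+1.85 + 10^-0.12) = 0.01378
DIC = [CO2*]/α₀ = 2.605×10^-5 / 0.01378 = 1.890 mmol/L
CA = (α₁ + 2α₂)·DIC = (0.9758 + 2×0.01046) × 1.890 = 1.88 mmol/L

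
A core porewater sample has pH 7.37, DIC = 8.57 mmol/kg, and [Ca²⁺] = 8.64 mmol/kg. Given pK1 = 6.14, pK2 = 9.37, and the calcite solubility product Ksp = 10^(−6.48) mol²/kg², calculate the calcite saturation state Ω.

Ω = 2.09

α₂ = 1 / (1 + [H⁺]/K2 + [H⁺]²/(K1K2)) = 1 / (1 + 10^+2.00 + 10^+0.77)
   = 1 / (1 + 100.00 + 5.8884) = 1/106.89 = 0.009356
[CO3²⁻] = α₂ × DIC = 0.009356 × 8.57 = 0.08018 mmol/kg
Ksp = 10^(−6.48) = 3.311×10^-7
Ω = [Ca²⁺][CO3²⁻]/Ksp = (8.64×10^-3)(8.018×10^-5) / 3.311×10^-7 = 2.09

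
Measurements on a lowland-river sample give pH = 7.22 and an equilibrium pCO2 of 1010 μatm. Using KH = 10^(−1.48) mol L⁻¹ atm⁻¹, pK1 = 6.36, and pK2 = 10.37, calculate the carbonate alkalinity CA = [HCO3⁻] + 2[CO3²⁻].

[CO2*] = KH · pCO2 = 10^(−1.48) × 1010×10^-6 = 3.344×10^-5 mol/L
α₀ = 1/(1 + K1/[H⁺] + K1K2/[H⁺]²) = 1/(1 + 10^+0.86 + 10^-2.29) = 0.1212
DIC = [CO2*]/α₀ = 3.344×10^-5 / 0.1212 = 0.2759 mmol/L
CA = (α₁ + 2α₂)·DIC = (0.8782 + 2×0.0006217) × 0.2759 = 0.243 mmol/L

CA = 0.243 mmol/L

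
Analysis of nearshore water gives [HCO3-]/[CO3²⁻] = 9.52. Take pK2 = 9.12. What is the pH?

From K2 = [H⁺][CO3²⁻]/[HCO3-]:  pH = pK2 − log₁₀([HCO3-]/[CO3²⁻])
log₁₀(9.52) = +0.979
pH = 9.12 − (+0.979) = 8.14

pH = 8.14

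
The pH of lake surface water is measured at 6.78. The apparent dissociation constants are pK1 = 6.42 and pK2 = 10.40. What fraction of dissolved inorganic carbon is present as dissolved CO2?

α₀ = 1 / (1 + K1/[H⁺] + K1K2/[H⁺]²) = 1 / (1 + 10^+0.36 + 10^-3.26)
   = 1 / (1 + 2.2909 + 0.00054954) = 1/3.2914 = 0.3038

α₀ = 0.304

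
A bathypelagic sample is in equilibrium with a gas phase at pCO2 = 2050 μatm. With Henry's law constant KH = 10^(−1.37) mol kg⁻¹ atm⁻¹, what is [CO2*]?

KH = 10^(−1.37) = 4.266×10^-2 mol kg⁻¹ atm⁻¹
[CO2*] = KH · pCO2 = 4.266×10^-2 × 2050×10^-6 atm = 8.74×10^-5 mol/kg

[CO2*] = 87.4 μmol/kg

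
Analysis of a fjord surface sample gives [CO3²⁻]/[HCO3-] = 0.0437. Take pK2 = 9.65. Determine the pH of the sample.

From K2 = [H⁺][CO3²⁻]/[HCO3-]:  pH = pK2 + log₁₀([CO3²⁻]/[HCO3-])
log₁₀(0.0437) = -1.360
pH = 9.65 + (-1.360) = 8.29

pH = 8.29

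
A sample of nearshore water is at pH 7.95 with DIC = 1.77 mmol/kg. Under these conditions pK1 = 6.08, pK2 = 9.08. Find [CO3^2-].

α₂ = 1 / (1 + [H⁺]/K2 + [H⁺]²/(K1K2)) = 1 / (1 + 10^+1.13 + 10^-0.74)
   = 1 / (1 + 13.490 + 0.18197) = 1/14.672 = 0.06816
[CO3²⁻] = α₂ × DIC = 0.06816 × 1.77 = 0.121 mmol/kg

[CO3²⁻] = 0.121 mmol/kg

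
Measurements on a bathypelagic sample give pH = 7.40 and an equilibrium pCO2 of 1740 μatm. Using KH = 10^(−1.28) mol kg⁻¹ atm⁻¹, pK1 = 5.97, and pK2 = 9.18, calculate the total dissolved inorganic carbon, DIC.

[CO2*] = KH · pCO2 = 10^(−1.28) × 1740×10^-6 = 9.132×10^-5 mol/kg
α₀ = 1/(1 + K1/[H⁺] + K1K2/[H⁺]²) = 1/(1 + 10^+1.43 + 10^-0.35) = 0.03526
DIC = [CO2*]/α₀ = 9.132×10^-5 / 0.03526 = 2.59 mmol/kg

DIC = 2.59 mmol/kg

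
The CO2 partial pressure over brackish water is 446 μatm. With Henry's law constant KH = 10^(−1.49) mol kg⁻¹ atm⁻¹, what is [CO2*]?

[CO2*] = 14.4 μmol/kg

KH = 10^(−1.49) = 3.236×10^-2 mol kg⁻¹ atm⁻¹
[CO2*] = KH · pCO2 = 3.236×10^-2 × 446×10^-6 atm = 1.44×10^-5 mol/kg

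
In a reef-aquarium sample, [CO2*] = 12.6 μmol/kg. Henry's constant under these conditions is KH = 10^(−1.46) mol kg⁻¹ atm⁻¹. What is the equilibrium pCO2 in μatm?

KH = 10^(−1.46) = 3.467×10^-2 mol kg⁻¹ atm⁻¹
pCO2 = [CO2*]/KH = 12.6×10^-6 / 3.467×10^-2 = 3.63×10^-4 atm = 363 μatm

pCO2 = 363 μatm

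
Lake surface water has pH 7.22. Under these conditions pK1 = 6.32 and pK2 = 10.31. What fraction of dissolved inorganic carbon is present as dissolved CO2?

α₀ = 0.112

α₀ = 1 / (1 + K1/[H⁺] + K1K2/[H⁺]²) = 1 / (1 + 10^+0.90 + 10^-2.19)
   = 1 / (1 + 7.9433 + 0.0064565) = 1/8.9497 = 0.1117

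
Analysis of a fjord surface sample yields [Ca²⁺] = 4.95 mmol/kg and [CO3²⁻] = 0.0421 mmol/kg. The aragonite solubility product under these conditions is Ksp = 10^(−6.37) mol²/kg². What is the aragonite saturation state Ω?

Ω = 0.489

Ksp = 10^(−6.37) = 4.266×10^-7
Ω = [Ca²⁺][CO3²⁻]/Ksp = (4.95×10^-3)(0.0421×10^-3) / 4.266×10^-7 = 0.489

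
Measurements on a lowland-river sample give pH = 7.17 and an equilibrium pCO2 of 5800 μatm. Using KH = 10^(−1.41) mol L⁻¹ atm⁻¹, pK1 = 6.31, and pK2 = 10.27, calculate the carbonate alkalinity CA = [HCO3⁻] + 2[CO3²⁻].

CA = 1.64 mmol/L

[CO2*] = KH · pCO2 = 10^(−1.41) × 5800×10^-6 = 2.256×10^-4 mol/L
α₀ = 1/(1 + K1/[H⁺] + K1K2/[H⁺]²) = 1/(1 + 10^+0.86 + 10^-2.24) = 0.1212
DIC = [CO2*]/α₀ = 2.256×10^-4 / 0.1212 = 1.862 mmol/L
CA = (α₁ + 2α₂)·DIC = (0.8781 + 2×0.0006975) × 1.862 = 1.64 mmol/L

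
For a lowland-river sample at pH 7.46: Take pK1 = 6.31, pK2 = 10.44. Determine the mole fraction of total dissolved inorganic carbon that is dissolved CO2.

α₀ = 0.0660

α₀ = 1 / (1 + K1/[H⁺] + K1K2/[H⁺]²) = 1 / (1 + 10^+1.15 + 10^-1.83)
   = 1 / (1 + 14.125 + 0.014791) = 1/15.140 = 0.06605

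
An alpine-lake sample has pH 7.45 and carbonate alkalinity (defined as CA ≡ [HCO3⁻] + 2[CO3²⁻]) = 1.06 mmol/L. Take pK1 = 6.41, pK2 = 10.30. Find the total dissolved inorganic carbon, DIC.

DIC = 1.15 mmol/L

CA = [HCO3⁻] + 2[CO3²⁻] = (α₁ + 2α₂)·DIC
At pH 7.45: [H⁺]/K1 = 10^-1.04 = 0.091201, K2/[H⁺] = 10^-2.85 = 0.0014125
α₁ = 1/(1 + 0.091201 + 0.0014125) = 1/1.0926 = 0.9152; α₂ = α₁·K2/[H⁺] = 0.001293
α₁ + 2α₂ = 0.9178
DIC = CA / (α₁ + 2α₂) = 1.06 / 0.9178 = 1.15 mmol/L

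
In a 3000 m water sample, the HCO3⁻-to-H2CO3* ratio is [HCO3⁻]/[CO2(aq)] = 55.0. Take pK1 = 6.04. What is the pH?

From K1 = [H⁺][HCO3⁻]/[CO2(aq)]:  pH = pK1 + log₁₀([HCO3⁻]/[CO2(aq)])
log₁₀(55.0) = +1.740
pH = 6.04 + (+1.740) = 7.78

pH = 7.78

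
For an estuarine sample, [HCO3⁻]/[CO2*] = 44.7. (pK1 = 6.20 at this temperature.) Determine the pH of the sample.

From K1 = [H⁺][HCO3⁻]/[CO2*]:  pH = pK1 + log₁₀([HCO3⁻]/[CO2*])
log₁₀(44.7) = +1.650
pH = 6.20 + (+1.650) = 7.85

pH = 7.85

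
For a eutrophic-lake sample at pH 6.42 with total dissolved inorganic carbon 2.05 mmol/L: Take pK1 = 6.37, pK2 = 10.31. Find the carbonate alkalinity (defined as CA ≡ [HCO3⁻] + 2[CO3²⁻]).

CA = 1.08 mmol/L

CA = [HCO3⁻] + 2[CO3²⁻] = (α₁ + 2α₂)·DIC
At pH 6.42: [H⁺]/K1 = 10^-0.05 = 0.89125, K2/[H⁺] = 10^-3.89 = 0.00012882
α₁ = 1/(1 + 0.89125 + 0.00012882) = 1/1.8914 = 0.5287; α₂ = α₁·K2/[H⁺] = 6.811×10^-5
α₁ + 2α₂ = 0.5289
CA = 0.5289 × 2.05 = 1.08 mmol/L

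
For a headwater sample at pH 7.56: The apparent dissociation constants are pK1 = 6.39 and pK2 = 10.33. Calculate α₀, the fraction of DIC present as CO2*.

α₀ = 0.0632

α₀ = 1 / (1 + K1/[H⁺] + K1K2/[H⁺]²) = 1 / (1 + 10^+1.17 + 10^-1.60)
   = 1 / (1 + 14.791 + 0.025119) = 1/15.816 = 0.06323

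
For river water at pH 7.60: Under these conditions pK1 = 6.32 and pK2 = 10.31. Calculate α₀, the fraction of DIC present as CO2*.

α₀ = 1 / (1 + K1/[H⁺] + K1K2/[H⁺]²) = 1 / (1 + 10^+1.28 + 10^-1.43)
   = 1 / (1 + 19.055 + 0.037154) = 1/20.092 = 0.04977

α₀ = 0.0498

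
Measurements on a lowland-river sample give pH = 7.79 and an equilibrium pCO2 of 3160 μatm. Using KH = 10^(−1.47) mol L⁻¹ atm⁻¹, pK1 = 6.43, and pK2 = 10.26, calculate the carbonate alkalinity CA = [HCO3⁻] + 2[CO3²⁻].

[CO2*] = KH · pCO2 = 10^(−1.47) × 3160×10^-6 = 1.071×10^-4 mol/L
α₀ = 1/(1 + K1/[H⁺] + K1K2/[H⁺]²) = 1/(1 + 10^+1.36 + 10^-1.11) = 0.04169
DIC = [CO2*]/α₀ = 1.071×10^-4 / 0.04169 = 2.568 mmol/L
CA = (α₁ + 2α₂)·DIC = (0.9551 + 2×0.003236) × 2.568 = 2.47 mmol/L

CA = 2.47 mmol/L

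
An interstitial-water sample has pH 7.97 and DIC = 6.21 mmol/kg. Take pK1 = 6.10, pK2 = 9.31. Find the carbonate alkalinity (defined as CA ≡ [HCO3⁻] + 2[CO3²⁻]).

CA = 6.40 mmol/kg

CA = [HCO3⁻] + 2[CO3²⁻] = (α₁ + 2α₂)·DIC
At pH 7.97: [H⁺]/K1 = 10^-1.87 = 0.013490, K2/[H⁺] = 10^-1.34 = 0.045709
α₁ = 1/(1 + 0.013490 + 0.045709) = 1/1.0592 = 0.9441; α₂ = α₁·K2/[H⁺] = 0.04315
α₁ + 2α₂ = 1.0304
CA = 1.0304 × 6.21 = 6.40 mmol/kg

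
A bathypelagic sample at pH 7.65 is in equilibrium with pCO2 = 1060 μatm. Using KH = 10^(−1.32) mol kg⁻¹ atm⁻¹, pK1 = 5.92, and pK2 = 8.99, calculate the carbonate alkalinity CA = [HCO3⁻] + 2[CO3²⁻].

[CO2*] = KH · pCO2 = 10^(−1.32) × 1060×10^-6 = 5.073×10^-5 mol/kg
α₀ = 1/(1 + K1/[H⁺] + K1K2/[H⁺]²) = 1/(1 + 10^+1.73 + 10^+0.39) = 0.01750
DIC = [CO2*]/α₀ = 5.073×10^-5 / 0.01750 = 2.900 mmol/kg
CA = (α₁ + 2α₂)·DIC = (0.9396 + 2×0.04295) × 2.900 = 2.97 mmol/kg

CA = 2.97 mmol/kg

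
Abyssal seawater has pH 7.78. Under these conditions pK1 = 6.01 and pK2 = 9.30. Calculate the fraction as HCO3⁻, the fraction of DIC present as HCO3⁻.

α₁ = 0.955

α₁ = 1 / (1 + [H⁺]/K1 + K2/[H⁺]) = 1 / (1 + 10^-1.77 + 10^-1.52)
   = 1 / (1 + 0.016982 + 0.030200) = 1/1.0472 = 0.9549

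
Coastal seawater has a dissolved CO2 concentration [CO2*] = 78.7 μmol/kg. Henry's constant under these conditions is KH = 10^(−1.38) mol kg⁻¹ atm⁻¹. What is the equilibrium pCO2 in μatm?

KH = 10^(−1.38) = 4.169×10^-2 mol kg⁻¹ atm⁻¹
pCO2 = [CO2*]/KH = 78.7×10^-6 / 4.169×10^-2 = 1.89×10^-3 atm = 1890 μatm

pCO2 = 1890 μatm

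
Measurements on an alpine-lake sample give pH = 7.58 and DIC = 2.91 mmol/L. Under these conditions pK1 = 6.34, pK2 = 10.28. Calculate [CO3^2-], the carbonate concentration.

α₂ = 1 / (1 + [H⁺]/K2 + [H⁺]²/(K1K2)) = 1 / (1 + 10^+2.70 + 10^+1.46)
   = 1 / (1 + 501.19 + 28.840) = 1/531.03 = 0.001883
[CO3²⁻] = α₂ × DIC = 0.001883 × 2.91 = 0.00548 mmol/L = 5.48 μmol/L

[CO3²⁻] = 5.48 μmol/L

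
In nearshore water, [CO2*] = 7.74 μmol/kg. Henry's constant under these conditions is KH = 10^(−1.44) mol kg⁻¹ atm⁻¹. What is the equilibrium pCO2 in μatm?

pCO2 = 213 μatm

KH = 10^(−1.44) = 3.631×10^-2 mol kg⁻¹ atm⁻¹
pCO2 = [CO2*]/KH = 7.74×10^-6 / 3.631×10^-2 = 2.13×10^-4 atm = 213 μatm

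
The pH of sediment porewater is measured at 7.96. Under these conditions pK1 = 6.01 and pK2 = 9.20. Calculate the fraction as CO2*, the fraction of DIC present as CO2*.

α₀ = 1 / (1 + K1/[H⁺] + K1K2/[H⁺]²) = 1 / (1 + 10^+1.95 + 10^+0.71)
   = 1 / (1 + 89.125 + 5.1286) = 1/95.254 = 0.01050

α₀ = 0.0105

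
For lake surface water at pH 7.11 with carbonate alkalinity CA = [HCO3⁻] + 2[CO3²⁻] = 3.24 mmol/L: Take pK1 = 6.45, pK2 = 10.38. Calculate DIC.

CA = [HCO3⁻] + 2[CO3²⁻] = (α₁ + 2α₂)·DIC
At pH 7.11: [H⁺]/K1 = 10^-0.66 = 0.21878, K2/[H⁺] = 10^-3.27 = 0.00053703
α₁ = 1/(1 + 0.21878 + 0.00053703) = 1/1.2193 = 0.8201; α₂ = α₁·K2/[H⁺] = 0.0004404
α₁ + 2α₂ = 0.8210
DIC = CA / (α₁ + 2α₂) = 3.24 / 0.8210 = 3.95 mmol/L

DIC = 3.95 mmol/L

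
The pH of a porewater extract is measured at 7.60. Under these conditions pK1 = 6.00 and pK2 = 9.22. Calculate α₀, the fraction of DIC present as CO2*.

α₀ = 1 / (1 + K1/[H⁺] + K1K2/[H⁺]²) = 1 / (1 + 10^+1.60 + 10^-0.02)
   = 1 / (1 + 39.811 + 0.95499) = 1/41.766 = 0.02394

α₀ = 0.0239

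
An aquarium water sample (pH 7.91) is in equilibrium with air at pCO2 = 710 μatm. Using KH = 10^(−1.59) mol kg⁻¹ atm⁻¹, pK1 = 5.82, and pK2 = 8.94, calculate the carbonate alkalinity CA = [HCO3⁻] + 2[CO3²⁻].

CA = 2.66 mmol/kg

[CO2*] = KH · pCO2 = 10^(−1.59) × 710×10^-6 = 1.825×10^-5 mol/kg
α₀ = 1/(1 + K1/[H⁺] + K1K2/[H⁺]²) = 1/(1 + 10^+2.09 + 10^+1.06) = 0.007380
DIC = [CO2*]/α₀ = 1.825×10^-5 / 0.007380 = 2.473 mmol/kg
CA = (α₁ + 2α₂)·DIC = (0.9079 + 2×0.08473) × 2.473 = 2.66 mmol/kg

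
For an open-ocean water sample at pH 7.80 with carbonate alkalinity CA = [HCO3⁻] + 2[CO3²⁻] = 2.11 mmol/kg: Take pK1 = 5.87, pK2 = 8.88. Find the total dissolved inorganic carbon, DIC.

CA = [HCO3⁻] + 2[CO3²⁻] = (α₁ + 2α₂)·DIC
At pH 7.80: [H⁺]/K1 = 10^-1.93 = 0.011749, K2/[H⁺] = 10^-1.08 = 0.083176
α₁ = 1/(1 + 0.011749 + 0.083176) = 1/1.0949 = 0.9133; α₂ = α₁·K2/[H⁺] = 0.07597
α₁ + 2α₂ = 1.0652
DIC = CA / (α₁ + 2α₂) = 2.11 / 1.0652 = 1.98 mmol/kg

DIC = 1.98 mmol/kg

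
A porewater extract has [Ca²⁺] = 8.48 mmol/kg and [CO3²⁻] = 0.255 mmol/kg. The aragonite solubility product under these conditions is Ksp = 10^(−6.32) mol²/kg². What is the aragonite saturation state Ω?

Ω = 4.52

Ksp = 10^(−6.32) = 4.786×10^-7
Ω = [Ca²⁺][CO3²⁻]/Ksp = (8.48×10^-3)(0.255×10^-3) / 4.786×10^-7 = 4.52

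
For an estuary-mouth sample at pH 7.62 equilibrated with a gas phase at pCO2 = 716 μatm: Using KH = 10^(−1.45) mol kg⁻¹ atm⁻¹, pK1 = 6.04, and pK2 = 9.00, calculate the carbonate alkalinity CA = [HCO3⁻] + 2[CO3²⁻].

[CO2*] = KH · pCO2 = 10^(−1.45) × 716×10^-6 = 2.540×10^-5 mol/kg
α₀ = 1/(1 + K1/[H⁺] + K1K2/[H⁺]²) = 1/(1 + 10^+1.58 + 10^+0.20) = 0.02463
DIC = [CO2*]/α₀ = 2.540×10^-5 / 0.02463 = 1.032 mmol/kg
CA = (α₁ + 2α₂)·DIC = (0.9363 + 2×0.03903) × 1.032 = 1.05 mmol/kg

CA = 1.05 mmol/kg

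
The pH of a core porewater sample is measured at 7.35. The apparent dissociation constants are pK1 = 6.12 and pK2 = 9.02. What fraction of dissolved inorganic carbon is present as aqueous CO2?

α₀ = 1 / (1 + K1/[H⁺] + K1K2/[H⁺]²) = 1 / (1 + 10^+1.23 + 10^-0.44)
   = 1 / (1 + 16.982 + 0.36308) = 1/18.346 = 0.05451

α₀ = 0.0545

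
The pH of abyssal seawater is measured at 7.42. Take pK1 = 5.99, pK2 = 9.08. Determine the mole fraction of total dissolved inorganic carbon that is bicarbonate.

α₁ = 0.944

α₁ = 1 / (1 + [H⁺]/K1 + K2/[H⁺]) = 1 / (1 + 10^-1.43 + 10^-1.66)
   = 1 / (1 + 0.037154 + 0.021878) = 1/1.0590 = 0.9443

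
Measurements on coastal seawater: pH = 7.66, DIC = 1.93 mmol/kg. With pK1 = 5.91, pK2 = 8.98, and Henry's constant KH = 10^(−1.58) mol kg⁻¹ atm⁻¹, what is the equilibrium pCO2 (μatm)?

pCO2 = 1220 μatm

α₀ = 1 / (1 + K1/[H⁺] + K1K2/[H⁺]²) = 1 / (1 + 10^+1.75 + 10^+0.43)
   = 1 / (1 + 56.234 + 2.6915) = 1/59.926 = 0.01669
[CO2*] = α₀ × DIC = 0.01669 × 1.93 = 0.03221 mmol/kg
pCO2 = [CO2*]/KH = 3.221×10^-5 / 2.630×10^-2 = 1220 μatm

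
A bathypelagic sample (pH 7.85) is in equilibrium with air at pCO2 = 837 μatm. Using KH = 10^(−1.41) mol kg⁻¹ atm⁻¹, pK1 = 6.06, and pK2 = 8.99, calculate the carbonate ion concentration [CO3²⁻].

[CO3²⁻] = 0.145 mmol/kg

[CO2*] = KH · pCO2 = 10^(−1.41) × 837×10^-6 = 3.256×10^-5 mol/kg
α₀ = 1/(1 + K1/[H⁺] + K1K2/[H⁺]²) = 1/(1 + 10^+1.79 + 10^+0.65) = 0.01490
DIC = [CO2*]/α₀ = 3.256×10^-5 / 0.01490 = 2.186 mmol/kg
[CO3²⁻] = α₂·DIC; α₂ = 0.06654, so [CO3²⁻] = 0.06654 × 2.186 = 0.145 mmol/kg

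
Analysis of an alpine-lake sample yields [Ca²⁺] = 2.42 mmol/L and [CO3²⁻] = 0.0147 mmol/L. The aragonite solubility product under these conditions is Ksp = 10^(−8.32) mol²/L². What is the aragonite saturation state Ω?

Ksp = 10^(−8.32) = 4.786×10^-9
Ω = [Ca²⁺][CO3²⁻]/Ksp = (2.42×10^-3)(0.0147×10^-3) / 4.786×10^-9 = 7.43

Ω = 7.43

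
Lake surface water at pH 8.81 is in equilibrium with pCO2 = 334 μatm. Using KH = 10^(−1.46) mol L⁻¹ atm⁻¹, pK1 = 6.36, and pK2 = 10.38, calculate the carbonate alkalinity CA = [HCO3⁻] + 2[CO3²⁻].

[CO2*] = KH · pCO2 = 10^(−1.46) × 334×10^-6 = 1.158×10^-5 mol/L
α₀ = 1/(1 + K1/[H⁺] + K1K2/[H⁺]²) = 1/(1 + 10^+2.45 + 10^+0.88) = 0.003443
DIC = [CO2*]/α₀ = 1.158×10^-5 / 0.003443 = 3.363 mmol/L
CA = (α₁ + 2α₂)·DIC = (0.9704 + 2×0.02612) × 3.363 = 3.44 mmol/L

CA = 3.44 mmol/L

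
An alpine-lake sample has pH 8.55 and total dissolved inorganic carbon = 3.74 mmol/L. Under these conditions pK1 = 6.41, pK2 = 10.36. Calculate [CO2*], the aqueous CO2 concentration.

[CO2*] = 0.0265 mmol/L

α₀ = 1 / (1 + K1/[H⁺] + K1K2/[H⁺]²) = 1 / (1 + 10^+2.14 + 10^+0.33)
   = 1 / (1 + 138.04 + 2.1380) = 1/141.18 = 0.007083
[CO2*] = α₀ × DIC = 0.007083 × 3.74 = 0.0265 mmol/L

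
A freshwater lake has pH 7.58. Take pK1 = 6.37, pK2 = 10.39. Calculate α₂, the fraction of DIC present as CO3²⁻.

α₂ = 1 / (1 + [H⁺]/K2 + [H⁺]²/(K1K2)) = 1 / (1 + 10^+2.81 + 10^+1.60)
   = 1 / (1 + 645.65 + 39.811) = 1/686.46 = 0.001457

α₂ = 0.00146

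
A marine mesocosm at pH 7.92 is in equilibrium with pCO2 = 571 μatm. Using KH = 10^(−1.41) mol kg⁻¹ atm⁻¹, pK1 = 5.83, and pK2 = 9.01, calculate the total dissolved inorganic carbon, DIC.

DIC = 2.98 mmol/kg

[CO2*] = KH · pCO2 = 10^(−1.41) × 571×10^-6 = 2.221×10^-5 mol/kg
α₀ = 1/(1 + K1/[H⁺] + K1K2/[H⁺]²) = 1/(1 + 10^+2.09 + 10^+1.00) = 0.007461
DIC = [CO2*]/α₀ = 2.221×10^-5 / 0.007461 = 2.98 mmol/kg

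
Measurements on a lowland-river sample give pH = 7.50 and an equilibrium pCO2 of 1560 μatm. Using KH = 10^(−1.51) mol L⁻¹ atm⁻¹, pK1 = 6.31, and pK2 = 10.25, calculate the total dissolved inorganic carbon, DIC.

[CO2*] = KH · pCO2 = 10^(−1.51) × 1560×10^-6 = 4.821×10^-5 mol/L
α₀ = 1/(1 + K1/[H⁺] + K1K2/[H⁺]²) = 1/(1 + 10^+1.19 + 10^-1.56) = 0.06055
DIC = [CO2*]/α₀ = 4.821×10^-5 / 0.06055 = 0.796 mmol/L

DIC = 0.796 mmol/L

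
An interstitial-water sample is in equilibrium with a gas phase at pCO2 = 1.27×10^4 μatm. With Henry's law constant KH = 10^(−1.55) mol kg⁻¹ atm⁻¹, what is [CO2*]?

[CO2*] = 358 μmol/kg

KH = 10^(−1.55) = 2.818×10^-2 mol kg⁻¹ atm⁻¹
[CO2*] = KH · pCO2 = 2.818×10^-2 × 1.27×10^4×10^-6 atm = 3.58×10^-4 mol/kg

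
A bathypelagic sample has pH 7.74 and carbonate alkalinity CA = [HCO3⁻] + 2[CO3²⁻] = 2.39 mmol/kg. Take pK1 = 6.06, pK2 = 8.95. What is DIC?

CA = [HCO3⁻] + 2[CO3²⁻] = (α₁ + 2α₂)·DIC
At pH 7.74: [H⁺]/K1 = 10^-1.68 = 0.020893, K2/[H⁺] = 10^-1.21 = 0.061660
α₁ = 1/(1 + 0.020893 + 0.061660) = 1/1.0826 = 0.9237; α₂ = α₁·K2/[H⁺] = 0.05696
α₁ + 2α₂ = 1.0377
DIC = CA / (α₁ + 2α₂) = 2.39 / 1.0377 = 2.30 mmol/kg

DIC = 2.30 mmol/kg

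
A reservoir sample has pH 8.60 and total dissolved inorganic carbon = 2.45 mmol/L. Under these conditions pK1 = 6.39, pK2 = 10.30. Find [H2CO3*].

α₀ = 1 / (1 + K1/[H⁺] + K1K2/[H⁺]²) = 1 / (1 + 10^+2.21 + 10^+0.51)
   = 1 / (1 + 162.18 + 3.2359) = 1/166.42 = 0.006009
[CO2*] = α₀ × DIC = 0.006009 × 2.45 = 0.0147 mmol/L = 14.7 μmol/L

[CO2*] = 14.7 μmol/L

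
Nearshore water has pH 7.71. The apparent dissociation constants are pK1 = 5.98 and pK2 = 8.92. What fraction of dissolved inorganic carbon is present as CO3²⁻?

α₂ = 1 / (1 + [H⁺]/K2 + [H⁺]²/(K1K2)) = 1 / (1 + 10^+1.21 + 10^-0.52)
   = 1 / (1 + 16.218 + 0.30200) = 1/17.520 = 0.05708

α₂ = 0.0571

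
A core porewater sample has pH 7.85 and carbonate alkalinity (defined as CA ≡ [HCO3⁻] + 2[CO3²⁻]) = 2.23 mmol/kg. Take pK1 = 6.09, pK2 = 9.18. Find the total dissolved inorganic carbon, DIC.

DIC = 2.17 mmol/kg

CA = [HCO3⁻] + 2[CO3²⁻] = (α₁ + 2α₂)·DIC
At pH 7.85: [H⁺]/K1 = 10^-1.76 = 0.017378, K2/[H⁺] = 10^-1.33 = 0.046774
α₁ = 1/(1 + 0.017378 + 0.046774) = 1/1.0642 = 0.9397; α₂ = α₁·K2/[H⁺] = 0.04395
α₁ + 2α₂ = 1.0276
DIC = CA / (α₁ + 2α₂) = 2.23 / 1.0276 = 2.17 mmol/kg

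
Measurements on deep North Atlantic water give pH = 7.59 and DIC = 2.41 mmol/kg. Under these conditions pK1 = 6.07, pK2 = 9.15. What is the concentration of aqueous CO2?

α₀ = 1 / (1 + K1/[H⁺] + K1K2/[H⁺]²) = 1 / (1 + 10^+1.52 + 10^-0.04)
   = 1 / (1 + 33.113 + 0.91201) = 1/35.025 = 0.02855
[CO2*] = α₀ × DIC = 0.02855 × 2.41 = 0.0688 mmol/kg

[CO2*] = 0.0688 mmol/kg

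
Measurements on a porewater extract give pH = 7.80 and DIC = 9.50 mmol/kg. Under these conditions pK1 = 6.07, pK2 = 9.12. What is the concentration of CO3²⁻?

[CO3²⁻] = 0.426 mmol/kg

α₂ = 1 / (1 + [H⁺]/K2 + [H⁺]²/(K1K2)) = 1 / (1 + 10^+1.32 + 10^-0.41)
   = 1 / (1 + 20.893 + 0.38905) = 1/22.282 = 0.04488
[CO3²⁻] = α₂ × DIC = 0.04488 × 9.50 = 0.426 mmol/kg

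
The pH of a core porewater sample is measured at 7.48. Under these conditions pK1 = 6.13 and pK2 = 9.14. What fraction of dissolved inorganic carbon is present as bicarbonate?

α₁ = 1 / (1 + [H⁺]/K1 + K2/[H⁺]) = 1 / (1 + 10^-1.35 + 10^-1.66)
   = 1 / (1 + 0.044668 + 0.021878) = 1/1.0665 = 0.9376

α₁ = 0.938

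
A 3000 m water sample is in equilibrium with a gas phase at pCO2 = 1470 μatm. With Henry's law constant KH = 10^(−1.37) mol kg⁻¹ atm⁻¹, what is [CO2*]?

KH = 10^(−1.37) = 4.266×10^-2 mol kg⁻¹ atm⁻¹
[CO2*] = KH · pCO2 = 4.266×10^-2 × 1470×10^-6 atm = 6.27×10^-5 mol/kg

[CO2*] = 62.7 μmol/kg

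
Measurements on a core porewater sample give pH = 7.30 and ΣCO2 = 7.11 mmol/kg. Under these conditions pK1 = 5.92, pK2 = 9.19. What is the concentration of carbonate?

α₂ = 1 / (1 + [H⁺]/K2 + [H⁺]²/(K1K2)) = 1 / (1 + 10^+1.89 + 10^+0.51)
   = 1 / (1 + 77.625 + 3.2359) = 1/81.861 = 0.01222
[CO3²⁻] = α₂ × DIC = 0.01222 × 7.11 = 0.0869 mmol/kg

[CO3²⁻] = 0.0869 mmol/kg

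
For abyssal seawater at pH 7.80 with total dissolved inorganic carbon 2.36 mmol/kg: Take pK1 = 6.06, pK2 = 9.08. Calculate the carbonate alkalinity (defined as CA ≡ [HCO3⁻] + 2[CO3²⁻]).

CA = [HCO3⁻] + 2[CO3²⁻] = (α₁ + 2α₂)·DIC
At pH 7.80: [H⁺]/K1 = 10^-1.74 = 0.018197, K2/[H⁺] = 10^-1.28 = 0.052481
α₁ = 1/(1 + 0.018197 + 0.052481) = 1/1.0707 = 0.9340; α₂ = α₁·K2/[H⁺] = 0.04902
α₁ + 2α₂ = 1.0320
CA = 1.0320 × 2.36 = 2.44 mmol/kg

CA = 2.44 mmol/kg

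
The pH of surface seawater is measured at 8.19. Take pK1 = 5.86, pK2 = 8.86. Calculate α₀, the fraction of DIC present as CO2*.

α₀ = 0.00384

α₀ = 1 / (1 + K1/[H⁺] + K1K2/[H⁺]²) = 1 / (1 + 10^+2.33 + 10^+1.66)
   = 1 / (1 + 213.80 + 45.709) = 1/260.51 = 0.003839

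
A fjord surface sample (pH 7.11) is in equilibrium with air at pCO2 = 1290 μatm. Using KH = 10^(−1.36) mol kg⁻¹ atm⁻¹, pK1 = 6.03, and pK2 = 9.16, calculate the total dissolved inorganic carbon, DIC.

[CO2*] = KH · pCO2 = 10^(−1.36) × 1290×10^-6 = 5.631×10^-5 mol/kg
α₀ = 1/(1 + K1/[H⁺] + K1K2/[H⁺]²) = 1/(1 + 10^+1.08 + 10^-0.97) = 0.07616
DIC = [CO2*]/α₀ = 5.631×10^-5 / 0.07616 = 0.739 mmol/kg

DIC = 0.739 mmol/kg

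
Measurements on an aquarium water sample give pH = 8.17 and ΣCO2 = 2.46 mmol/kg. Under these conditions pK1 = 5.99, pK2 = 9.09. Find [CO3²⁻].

α₂ = 1 / (1 + [H⁺]/K2 + [H⁺]²/(K1K2)) = 1 / (1 + 10^+0.92 + 10^-1.26)
   = 1 / (1 + 8.3176 + 0.054954) = 1/9.3726 = 0.1067
[CO3²⁻] = α₂ × DIC = 0.1067 × 2.46 = 0.262 mmol/kg

[CO3²⁻] = 0.262 mmol/kg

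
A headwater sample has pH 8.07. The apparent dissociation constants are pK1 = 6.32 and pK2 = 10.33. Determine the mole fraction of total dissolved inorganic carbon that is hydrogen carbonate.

α₁ = 1 / (1 + [H⁺]/K1 + K2/[H⁺]) = 1 / (1 + 10^-1.75 + 10^-2.26)
   = 1 / (1 + 0.017783 + 0.0054954) = 1/1.0233 = 0.9773

α₁ = 0.977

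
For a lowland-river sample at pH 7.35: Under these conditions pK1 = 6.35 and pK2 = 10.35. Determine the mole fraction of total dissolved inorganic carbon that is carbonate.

α₂ = 1 / (1 + [H⁺]/K2 + [H⁺]²/(K1K2)) = 1 / (1 + 10^+3.00 + 10^+2.00)
   = 1 / (1 + 1000.0 + 100.00) = 1/1101.0 = 0.0009083

α₂ = 0.000908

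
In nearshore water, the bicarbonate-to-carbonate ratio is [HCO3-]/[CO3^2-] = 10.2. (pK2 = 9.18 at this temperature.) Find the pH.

From K2 = [H⁺][CO3^2-]/[HCO3-]:  pH = pK2 − log₁₀([HCO3-]/[CO3^2-])
log₁₀(10.2) = +1.009
pH = 9.18 − (+1.009) = 8.17

pH = 8.17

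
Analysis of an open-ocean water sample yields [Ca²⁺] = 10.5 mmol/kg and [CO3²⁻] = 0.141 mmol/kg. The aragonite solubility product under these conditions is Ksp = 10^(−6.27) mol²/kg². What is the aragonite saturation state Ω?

Ω = 2.76

Ksp = 10^(−6.27) = 5.370×10^-7
Ω = [Ca²⁺][CO3²⁻]/Ksp = (10.5×10^-3)(0.141×10^-3) / 5.370×10^-7 = 2.76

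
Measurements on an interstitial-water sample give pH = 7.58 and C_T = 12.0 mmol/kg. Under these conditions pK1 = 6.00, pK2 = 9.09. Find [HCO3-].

[HCO3⁻] = 11.4 mmol/kg

α₁ = 1 / (1 + [H⁺]/K1 + K2/[H⁺]) = 1 / (1 + 10^-1.58 + 10^-1.51)
   = 1 / (1 + 0.026303 + 0.030903) = 1/1.0572 = 0.9459
[HCO3⁻] = α₁ × DIC = 0.9459 × 12.0 = 11.4 mmol/kg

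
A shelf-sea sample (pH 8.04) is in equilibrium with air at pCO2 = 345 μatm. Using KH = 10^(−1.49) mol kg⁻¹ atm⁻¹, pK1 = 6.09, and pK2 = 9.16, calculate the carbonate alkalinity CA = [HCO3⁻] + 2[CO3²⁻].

CA = 1.15 mmol/kg

[CO2*] = KH · pCO2 = 10^(−1.49) × 345×10^-6 = 1.116×10^-5 mol/kg
α₀ = 1/(1 + K1/[H⁺] + K1K2/[H⁺]²) = 1/(1 + 10^+1.95 + 10^+0.83) = 0.01032
DIC = [CO2*]/α₀ = 1.116×10^-5 / 0.01032 = 1.082 mmol/kg
CA = (α₁ + 2α₂)·DIC = (0.9199 + 2×0.06978) × 1.082 = 1.15 mmol/kg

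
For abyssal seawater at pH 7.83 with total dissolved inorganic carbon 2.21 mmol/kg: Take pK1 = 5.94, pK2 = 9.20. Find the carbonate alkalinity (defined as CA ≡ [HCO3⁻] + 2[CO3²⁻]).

CA = [HCO3⁻] + 2[CO3²⁻] = (α₁ + 2α₂)·DIC
At pH 7.83: [H⁺]/K1 = 10^-1.89 = 0.012882, K2/[H⁺] = 10^-1.37 = 0.042658
α₁ = 1/(1 + 0.012882 + 0.042658) = 1/1.0555 = 0.9474; α₂ = α₁·K2/[H⁺] = 0.04041
α₁ + 2α₂ = 1.0282
CA = 1.0282 × 2.21 = 2.27 mmol/kg

CA = 2.27 mmol/kg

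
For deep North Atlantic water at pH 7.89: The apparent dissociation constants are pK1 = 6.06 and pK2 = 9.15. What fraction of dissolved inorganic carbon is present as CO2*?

α₀ = 0.0138

α₀ = 1 / (1 + K1/[H⁺] + K1K2/[H⁺]²) = 1 / (1 + 10^+1.83 + 10^+0.57)
   = 1 / (1 + 67.608 + 3.7154) = 1/72.324 = 0.01383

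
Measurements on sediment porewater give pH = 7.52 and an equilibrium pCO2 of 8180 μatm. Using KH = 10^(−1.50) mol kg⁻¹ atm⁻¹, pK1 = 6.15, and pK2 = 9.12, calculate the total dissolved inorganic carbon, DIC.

[CO2*] = KH · pCO2 = 10^(−1.50) × 8180×10^-6 = 2.587×10^-4 mol/kg
α₀ = 1/(1 + K1/[H⁺] + K1K2/[H⁺]²) = 1/(1 + 10^+1.37 + 10^-0.23) = 0.03995
DIC = [CO2*]/α₀ = 2.587×10^-4 / 0.03995 = 6.47 mmol/kg

DIC = 6.47 mmol/kg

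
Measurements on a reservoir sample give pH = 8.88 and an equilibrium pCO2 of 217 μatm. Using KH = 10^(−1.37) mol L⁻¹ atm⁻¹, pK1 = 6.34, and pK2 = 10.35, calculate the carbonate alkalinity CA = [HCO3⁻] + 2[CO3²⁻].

CA = 3.43 mmol/L

[CO2*] = KH · pCO2 = 10^(−1.37) × 217×10^-6 = 9.257×10^-6 mol/L
α₀ = 1/(1 + K1/[H⁺] + K1K2/[H⁺]²) = 1/(1 + 10^+2.54 + 10^+1.07) = 0.002782
DIC = [CO2*]/α₀ = 9.257×10^-6 / 0.002782 = 3.328 mmol/L
CA = (α₁ + 2α₂)·DIC = (0.9645 + 2×0.03268) × 3.328 = 3.43 mmol/L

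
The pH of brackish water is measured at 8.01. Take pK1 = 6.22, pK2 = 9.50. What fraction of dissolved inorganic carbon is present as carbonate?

α₂ = 1 / (1 + [H⁺]/K2 + [H⁺]²/(K1K2)) = 1 / (1 + 10^+1.49 + 10^-0.30)
   = 1 / (1 + 30.903 + 0.50119) = 1/32.404 = 0.03086

α₂ = 0.0309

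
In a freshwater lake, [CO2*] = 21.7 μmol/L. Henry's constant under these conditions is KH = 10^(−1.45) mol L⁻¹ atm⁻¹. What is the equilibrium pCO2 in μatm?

KH = 10^(−1.45) = 3.548×10^-2 mol L⁻¹ atm⁻¹
pCO2 = [CO2*]/KH = 21.7×10^-6 / 3.548×10^-2 = 6.12×10^-4 atm = 612 μatm

pCO2 = 612 μatm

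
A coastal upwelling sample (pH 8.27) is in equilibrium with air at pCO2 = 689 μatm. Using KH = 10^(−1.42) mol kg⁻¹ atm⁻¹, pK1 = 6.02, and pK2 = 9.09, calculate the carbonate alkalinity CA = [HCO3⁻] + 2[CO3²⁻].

[CO2*] = KH · pCO2 = 10^(−1.42) × 689×10^-6 = 2.620×10^-5 mol/kg
α₀ = 1/(1 + K1/[H⁺] + K1K2/[H⁺]²) = 1/(1 + 10^+2.25 + 10^+1.43) = 0.004860
DIC = [CO2*]/α₀ = 2.620×10^-5 / 0.004860 = 5.389 mmol/kg
CA = (α₁ + 2α₂)·DIC = (0.8643 + 2×0.1308) × 5.389 = 6.07 mmol/kg

CA = 6.07 mmol/kg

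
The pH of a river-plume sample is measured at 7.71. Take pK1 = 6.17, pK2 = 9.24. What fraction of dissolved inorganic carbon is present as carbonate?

α₂ = 0.0279

α₂ = 1 / (1 + [H⁺]/K2 + [H⁺]²/(K1K2)) = 1 / (1 + 10^+1.53 + 10^-0.01)
   = 1 / (1 + 33.884 + 0.97724) = 1/35.862 = 0.02788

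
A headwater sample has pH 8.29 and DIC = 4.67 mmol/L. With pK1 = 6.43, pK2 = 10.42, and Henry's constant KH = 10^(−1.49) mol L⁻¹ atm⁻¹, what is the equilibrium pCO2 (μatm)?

pCO2 = 1950 μatm

α₀ = 1 / (1 + K1/[H⁺] + K1K2/[H⁺]²) = 1 / (1 + 10^+1.86 + 10^-0.27)
   = 1 / (1 + 72.444 + 0.53703) = 1/73.981 = 0.01352
[CO2*] = α₀ × DIC = 0.01352 × 4.67 = 0.06312 mmol/L
pCO2 = [CO2*]/KH = 6.312×10^-5 / 3.236×10^-2 = 1950 μatm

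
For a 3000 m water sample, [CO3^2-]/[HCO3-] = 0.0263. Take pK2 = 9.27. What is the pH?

From K2 = [H⁺][CO3^2-]/[HCO3-]:  pH = pK2 + log₁₀([CO3^2-]/[HCO3-])
log₁₀(0.0263) = -1.580
pH = 9.27 + (-1.580) = 7.69

pH = 7.69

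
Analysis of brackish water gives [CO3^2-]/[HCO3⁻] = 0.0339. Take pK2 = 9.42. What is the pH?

From K2 = [H⁺][CO3^2-]/[HCO3⁻]:  pH = pK2 + log₁₀([CO3^2-]/[HCO3⁻])
log₁₀(0.0339) = -1.470
pH = 9.42 + (-1.470) = 7.95

pH = 7.95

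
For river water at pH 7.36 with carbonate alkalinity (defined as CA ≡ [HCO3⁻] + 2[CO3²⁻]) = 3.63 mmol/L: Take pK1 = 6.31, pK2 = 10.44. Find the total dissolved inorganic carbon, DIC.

DIC = 3.95 mmol/L

CA = [HCO3⁻] + 2[CO3²⁻] = (α₁ + 2α₂)·DIC
At pH 7.36: [H⁺]/K1 = 10^-1.05 = 0.089125, K2/[H⁺] = 10^-3.08 = 0.00083176
α₁ = 1/(1 + 0.089125 + 0.00083176) = 1/1.0900 = 0.9175; α₂ = α₁·K2/[H⁺] = 0.0007631
α₁ + 2α₂ = 0.9190
DIC = CA / (α₁ + 2α₂) = 3.63 / 0.9190 = 3.95 mmol/L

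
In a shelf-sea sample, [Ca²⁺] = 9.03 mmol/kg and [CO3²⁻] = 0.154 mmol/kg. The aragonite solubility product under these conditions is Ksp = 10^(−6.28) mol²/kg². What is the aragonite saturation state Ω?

Ω = 2.65

Ksp = 10^(−6.28) = 5.248×10^-7
Ω = [Ca²⁺][CO3²⁻]/Ksp = (9.03×10^-3)(0.154×10^-3) / 5.248×10^-7 = 2.65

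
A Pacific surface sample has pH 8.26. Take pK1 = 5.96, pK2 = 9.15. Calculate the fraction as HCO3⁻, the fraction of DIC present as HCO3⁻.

α₁ = 1 / (1 + [H⁺]/K1 + K2/[H⁺]) = 1 / (1 + 10^-2.30 + 10^-0.89)
   = 1 / (1 + 0.0050119 + 0.12882) = 1/1.1338 = 0.8820

α₁ = 0.882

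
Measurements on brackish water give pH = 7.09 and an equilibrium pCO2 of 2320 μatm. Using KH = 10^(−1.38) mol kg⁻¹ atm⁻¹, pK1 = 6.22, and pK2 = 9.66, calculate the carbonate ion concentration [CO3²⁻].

[CO2*] = KH · pCO2 = 10^(−1.38) × 2320×10^-6 = 9.671×10^-5 mol/kg
α₀ = 1/(1 + K1/[H⁺] + K1K2/[H⁺]²) = 1/(1 + 10^+0.87 + 10^-1.70) = 0.1186
DIC = [CO2*]/α₀ = 9.671×10^-5 / 0.1186 = 0.8156 mmol/kg
[CO3²⁻] = α₂·DIC; α₂ = 0.002366, so [CO3²⁻] = 0.002366 × 0.8156 = 0.00193 mmol/kg = 1.93 μmol/kg

[CO3²⁻] = 1.93 μmol/kg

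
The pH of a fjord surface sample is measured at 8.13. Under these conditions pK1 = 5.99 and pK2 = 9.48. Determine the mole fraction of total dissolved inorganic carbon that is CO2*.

α₀ = 0.00689

α₀ = 1 / (1 + K1/[H⁺] + K1K2/[H⁺]²) = 1 / (1 + 10^+2.14 + 10^+0.79)
   = 1 / (1 + 138.04 + 6.1660) = 1/145.20 = 0.006887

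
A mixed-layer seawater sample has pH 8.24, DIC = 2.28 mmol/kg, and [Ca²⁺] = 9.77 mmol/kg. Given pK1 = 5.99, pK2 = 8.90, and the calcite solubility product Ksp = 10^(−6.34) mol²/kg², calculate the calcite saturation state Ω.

α₂ = 1 / (1 + [H⁺]/K2 + [H⁺]²/(K1K2)) = 1 / (1 + 10^+0.66 + 10^-1.59)
   = 1 / (1 + 4.5709 + 0.025704) = 1/5.5966 = 0.1787
[CO3²⁻] = α₂ × DIC = 0.1787 × 2.28 = 0.4074 mmol/kg
Ksp = 10^(−6.34) = 4.571×10^-7
Ω = [Ca²⁺][CO3²⁻]/Ksp = (9.77×10^-3)(4.074×10^-4) / 4.571×10^-7 = 8.71

Ω = 8.71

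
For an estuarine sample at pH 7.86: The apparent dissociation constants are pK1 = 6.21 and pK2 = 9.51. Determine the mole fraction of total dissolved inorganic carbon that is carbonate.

α₂ = 0.0214

α₂ = 1 / (1 + [H⁺]/K2 + [H⁺]²/(K1K2)) = 1 / (1 + 10^+1.65 + 10^-0.00)
   = 1 / (1 + 44.668 + 1.0000) = 1/46.668 = 0.02143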